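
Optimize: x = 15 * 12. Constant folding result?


15 * 12 = 180 at compile time
Optimized: x = 180


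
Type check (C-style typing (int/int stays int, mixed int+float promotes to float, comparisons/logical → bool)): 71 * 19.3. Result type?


Operand types: int * float
Rule: mixed int/float promotes to float; int/int stays int
Result type: float


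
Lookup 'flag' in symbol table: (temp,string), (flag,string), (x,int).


Lookup 'flag' → type string


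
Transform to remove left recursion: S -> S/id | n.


Left-recursive alternatives: S/id; non-recursive: n
Introduce S': S -> nS', S' -> /idS' | ε


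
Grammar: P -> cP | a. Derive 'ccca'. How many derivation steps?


Derivation: P => cP => ccP => cccP => ccca
Steps: 4


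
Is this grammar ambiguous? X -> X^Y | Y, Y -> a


precedence layered via separate nonterminal Y: deterministic
Unambiguous


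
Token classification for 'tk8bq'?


Pattern: letter/underscore followed by alphanumerics, not a keyword
Type: IDENTIFIER


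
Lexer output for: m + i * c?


Scan left to right, longest-match per lexeme
Tokens: ID(m), OP(+), ID(i), OP(*), ID(c)


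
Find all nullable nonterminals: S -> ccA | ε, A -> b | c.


A nonterminal is nullable iff some alternative derives ε (directly, or every symbol in it is nullable)
Nullable: {S}


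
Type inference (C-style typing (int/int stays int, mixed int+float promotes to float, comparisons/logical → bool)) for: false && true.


Operand types: bool && bool
Rule: logical operators take bool operands and yield bool
Result type: bool


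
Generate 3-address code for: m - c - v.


Break into single-operator statements:
t1 = m - c
t2 = t1 - v


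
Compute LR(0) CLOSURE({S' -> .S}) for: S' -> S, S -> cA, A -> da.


Start: S' -> .S
For each item with dot before a nonterminal B, add B -> .γ for every B-production
Closure: [S' -> .S, S -> .cA]


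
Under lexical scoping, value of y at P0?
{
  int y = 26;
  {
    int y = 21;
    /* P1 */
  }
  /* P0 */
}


y declared in the same block as P0
y = 26


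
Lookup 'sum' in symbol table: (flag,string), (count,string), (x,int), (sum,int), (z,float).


Lookup 'sum' → type int


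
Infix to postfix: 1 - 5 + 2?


Left to right (same or higher precedence on left)
Postfix: 1 5 - 2 +


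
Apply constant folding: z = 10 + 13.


10 + 13 = 23 at compile time
Optimized: z = 23


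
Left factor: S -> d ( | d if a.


Common prefix: 'd'
Factored: S -> d S', S' -> ( | if a


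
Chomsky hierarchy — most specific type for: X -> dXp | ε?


Single nonterminal LHS, but d^n p^n is not regular
Classification: Type 2 (Context-Free)


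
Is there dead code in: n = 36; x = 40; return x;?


n is assigned but never read
Dead: 'n = 36'


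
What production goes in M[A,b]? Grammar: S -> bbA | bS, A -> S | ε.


For [A, b]: 'b' ∈ FIRST(S)
Entry: A -> S


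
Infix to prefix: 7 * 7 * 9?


left-to-right (same/higher precedence on left): tree is (* (* 7 7) 9)
Prefix: * * 7 7 9


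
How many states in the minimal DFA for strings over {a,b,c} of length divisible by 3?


Track length mod 3: states 0..2, accept at 0
Minimal DFA: 3 states


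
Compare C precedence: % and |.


'%' is multiplicative (level 10); '|' is bitwise OR (level 3)
Higher level binds tighter
'%' has higher precedence than '|'


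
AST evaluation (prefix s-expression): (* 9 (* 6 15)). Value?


Evaluate inner: (* 6 15) = 90
Evaluate root: (* 9 90) = 810
Result: 810


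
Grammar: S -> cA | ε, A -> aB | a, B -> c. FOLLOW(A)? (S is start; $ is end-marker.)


$ ∈ FOLLOW(S). For each A -> αBβ: add FIRST(β)\{ε} to FOLLOW(B); if β nullable, add FOLLOW(A).
FOLLOW(A) = {$}


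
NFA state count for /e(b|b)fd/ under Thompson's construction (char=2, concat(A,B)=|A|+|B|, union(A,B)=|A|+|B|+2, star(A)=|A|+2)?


Syntax tree has 5 char leaf(s), 1 union(s), 0 star(s)
chars contribute 5×2 = 10; each union adds +2; each star adds +2
Total: 10 + 2 + 0 = 12 states


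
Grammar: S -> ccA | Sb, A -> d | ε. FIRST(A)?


Per alternative of A: FIRST(d) = {d}; FIRST(ε) = {ε}
FIRST(A) = {d, ε}


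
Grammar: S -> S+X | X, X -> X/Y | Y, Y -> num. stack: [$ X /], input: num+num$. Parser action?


no handle; shift 'num'
Action: shift


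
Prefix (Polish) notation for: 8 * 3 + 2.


left-to-right (same/higher precedence on left): tree is (+ (* 8 3) 2)
Prefix: + * 8 3 2


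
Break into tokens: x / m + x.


Scan left to right, longest-match per lexeme
Tokens: ID(x), OP(/), ID(m), OP(+), ID(x)


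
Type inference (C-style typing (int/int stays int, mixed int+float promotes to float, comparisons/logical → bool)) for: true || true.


Operand types: bool || bool
Rule: logical operators take bool operands and yield bool
Result type: bool


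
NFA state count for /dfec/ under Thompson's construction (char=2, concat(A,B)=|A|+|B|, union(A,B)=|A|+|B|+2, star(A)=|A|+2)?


Syntax tree has 4 char leaf(s), 0 union(s), 0 star(s)
chars contribute 4×2 = 8; each union adds +2; each star adds +2
Total: 8 + 0 + 0 = 8 states


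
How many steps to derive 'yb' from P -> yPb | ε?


Derivation: P => yPb => yb
Steps: 2


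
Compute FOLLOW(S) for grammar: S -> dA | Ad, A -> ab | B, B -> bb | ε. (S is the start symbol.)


$ ∈ FOLLOW(S). For each A -> αBβ: add FIRST(β)\{ε} to FOLLOW(B); if β nullable, add FOLLOW(A).
FOLLOW(S) = {$}


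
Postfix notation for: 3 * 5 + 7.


Left to right (same or higher precedence on left)
Postfix: 3 5 * 7 +


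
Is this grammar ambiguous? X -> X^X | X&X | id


'id^id&id' has two parse trees (no precedence encoded between ^ and &)
Ambiguous


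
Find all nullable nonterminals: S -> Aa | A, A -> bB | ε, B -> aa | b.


A nonterminal is nullable iff some alternative derives ε (directly, or every symbol in it is nullable)
Nullable: {A, S}


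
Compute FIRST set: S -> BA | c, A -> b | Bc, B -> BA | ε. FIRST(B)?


Per alternative of B: FIRST(BA) = {b, c}; FIRST(ε) = {ε}
FIRST(B) = {b, c, ε}


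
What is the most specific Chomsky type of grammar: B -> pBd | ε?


Single nonterminal LHS, but p^n d^n is not regular
Classification: Type 2 (Context-Free)


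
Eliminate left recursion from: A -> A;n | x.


Left-recursive alternatives: A;n; non-recursive: x
Introduce A': A -> xA', A' -> ;nA' | ε


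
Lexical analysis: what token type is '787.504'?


Pattern: digits with a decimal point
Type: FLOAT_LITERAL


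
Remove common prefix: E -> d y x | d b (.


Common prefix: 'd'
Factored: E -> d E', E' -> y x | b (


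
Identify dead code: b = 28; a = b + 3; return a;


b is read by a's definition; a is returned
No dead code


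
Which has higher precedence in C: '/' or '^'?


'/' is multiplicative (level 10); '^' is bitwise XOR (level 4)
Higher level binds tighter
'/' has higher precedence than '^'


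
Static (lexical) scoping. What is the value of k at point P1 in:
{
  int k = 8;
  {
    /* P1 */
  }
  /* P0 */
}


P1's block does not declare k; resolves to the enclosing declaration at depth 0
k = 8


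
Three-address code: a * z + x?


Break into single-operator statements:
t1 = a * z
t2 = t1 + x


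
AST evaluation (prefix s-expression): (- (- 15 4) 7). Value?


Evaluate inner: (- 15 4) = 11
Evaluate root: (- 11 7) = 4
Result: 4


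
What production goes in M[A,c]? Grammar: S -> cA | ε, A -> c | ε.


For [A, c]: 'c' ∈ FIRST(c)
Entry: A -> c


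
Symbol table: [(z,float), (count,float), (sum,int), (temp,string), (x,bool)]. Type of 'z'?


Lookup 'z' → type float


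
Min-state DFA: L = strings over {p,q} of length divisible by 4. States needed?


Track length mod 4: states 0..3, accept at 0
Minimal DFA: 4 states


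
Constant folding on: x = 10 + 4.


10 + 4 = 14 at compile time
Optimized: x = 14


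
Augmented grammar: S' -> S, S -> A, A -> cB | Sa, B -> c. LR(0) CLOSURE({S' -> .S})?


Start: S' -> .S
For each item with dot before a nonterminal B, add B -> .γ for every B-production
Closure: [S' -> .S, S -> .A, A -> .cB, A -> .Sa]


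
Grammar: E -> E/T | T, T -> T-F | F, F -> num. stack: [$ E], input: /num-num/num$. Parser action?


shift '/' to continue E -> E/T
Action: shift


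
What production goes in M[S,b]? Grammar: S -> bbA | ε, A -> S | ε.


For [S, b]: 'b' ∈ FIRST(bbA)
Entry: S -> bbA


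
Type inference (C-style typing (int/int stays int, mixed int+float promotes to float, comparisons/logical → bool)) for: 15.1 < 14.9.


Operand types: float < float
Rule: comparison yields bool
Result type: bool


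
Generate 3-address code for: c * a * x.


Break into single-operator statements:
t1 = c * a
t2 = t1 * x


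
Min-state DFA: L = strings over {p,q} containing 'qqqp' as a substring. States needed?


KMP-style automaton: 4 progress states + 1 absorbing accept = 5
Minimal DFA: 5 states


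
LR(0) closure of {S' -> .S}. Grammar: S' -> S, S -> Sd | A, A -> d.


Start: S' -> .S
For each item with dot before a nonterminal B, add B -> .γ for every B-production
Closure: [S' -> .S, S -> .Sd, S -> .A, A -> .d]


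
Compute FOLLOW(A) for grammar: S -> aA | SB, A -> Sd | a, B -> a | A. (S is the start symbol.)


$ ∈ FOLLOW(S). For each A -> αBβ: add FIRST(β)\{ε} to FOLLOW(B); if β nullable, add FOLLOW(A).
FOLLOW(A) = {$, a, d}


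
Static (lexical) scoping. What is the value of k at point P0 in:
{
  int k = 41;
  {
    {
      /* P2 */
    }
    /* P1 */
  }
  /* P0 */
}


k declared in the same block as P0
k = 41


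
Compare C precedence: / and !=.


'/' is multiplicative (level 10); '!=' is equality (level 6)
Higher level binds tighter
'/' has higher precedence than '!='


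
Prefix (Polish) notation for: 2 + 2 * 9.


'*' binds tighter: tree is (+ 2 (* 2 9))
Prefix: + 2 * 2 9


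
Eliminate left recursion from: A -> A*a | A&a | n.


Left-recursive alternatives: A*a, A&a; non-recursive: n
Introduce A': A -> nA', A' -> *aA' | &aA' | ε


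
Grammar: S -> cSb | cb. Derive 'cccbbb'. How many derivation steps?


Derivation: S => cSb => ccSbb => cccbbb
Steps: 3


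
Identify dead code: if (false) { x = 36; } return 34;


condition is constant false, so the whole block is unreachable
Dead: 'if (false) { x = 36; }'


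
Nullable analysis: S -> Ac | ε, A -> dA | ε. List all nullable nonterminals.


A nonterminal is nullable iff some alternative derives ε (directly, or every symbol in it is nullable)
Nullable: {A, S}


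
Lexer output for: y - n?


Scan left to right, longest-match per lexeme
Tokens: ID(y), OP(-), ID(n)


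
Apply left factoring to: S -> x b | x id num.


Common prefix: 'x'
Factored: S -> x S', S' -> b | id num


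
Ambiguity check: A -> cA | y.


right-linear, alternatives start with distinct terminals 'c' vs 'y': unique leftmost derivation
Unambiguous


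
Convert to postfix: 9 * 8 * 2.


Left to right (same or higher precedence on left)
Postfix: 9 8 * 2 *


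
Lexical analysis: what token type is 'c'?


Pattern: letter/underscore followed by alphanumerics, not a keyword
Type: IDENTIFIER


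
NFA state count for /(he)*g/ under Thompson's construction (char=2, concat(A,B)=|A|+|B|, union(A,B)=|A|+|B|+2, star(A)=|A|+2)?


Syntax tree has 3 char leaf(s), 0 union(s), 1 star(s)
chars contribute 3×2 = 6; each union adds +2; each star adds +2
Total: 6 + 0 + 2 = 8 states


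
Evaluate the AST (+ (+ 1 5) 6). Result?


Evaluate inner: (+ 1 5) = 6
Evaluate root: (+ 6 6) = 12
Result: 12


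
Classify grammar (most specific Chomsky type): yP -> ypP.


LHS has context (more than one symbol) and |LHS| ≤ |RHS|
Classification: Type 1 (Context-Sensitive)


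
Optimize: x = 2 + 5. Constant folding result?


2 + 5 = 7 at compile time
Optimized: x = 7


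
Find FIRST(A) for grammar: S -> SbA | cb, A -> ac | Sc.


Per alternative of A: FIRST(ac) = {a}; FIRST(Sc) = {c}
FIRST(A) = {a, c}


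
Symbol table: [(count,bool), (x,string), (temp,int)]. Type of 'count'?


Lookup 'count' → type bool


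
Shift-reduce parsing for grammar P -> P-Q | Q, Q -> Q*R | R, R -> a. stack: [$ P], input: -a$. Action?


shift '-' to continue P -> P-Q
Action: shift


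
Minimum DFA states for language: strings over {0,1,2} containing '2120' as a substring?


KMP-style automaton: 4 progress states + 1 absorbing accept = 5
Minimal DFA: 5 states


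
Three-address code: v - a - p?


Break into single-operator statements:
t1 = v - a
t2 = t1 - p


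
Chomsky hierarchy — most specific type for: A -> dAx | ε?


Single nonterminal LHS, but d^n x^n is not regular
Classification: Type 2 (Context-Free)


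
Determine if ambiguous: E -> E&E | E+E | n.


'n&n+n' has two parse trees (no precedence encoded between & and +)
Ambiguous


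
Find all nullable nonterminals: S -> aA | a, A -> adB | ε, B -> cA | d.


A nonterminal is nullable iff some alternative derives ε (directly, or every symbol in it is nullable)
Nullable: {A}


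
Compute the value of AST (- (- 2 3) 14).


Evaluate inner: (- 2 3) = -1
Evaluate root: (- -1 14) = -15
Result: -15


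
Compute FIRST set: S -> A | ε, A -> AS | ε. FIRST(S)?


Per alternative of S: FIRST(A) = {ε}; FIRST(ε) = {ε}
FIRST(S) = {ε}


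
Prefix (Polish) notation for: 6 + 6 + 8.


left-to-right (same/higher precedence on left): tree is (+ (+ 6 6) 8)
Prefix: + + 6 6 8


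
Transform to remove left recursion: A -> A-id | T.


Left-recursive alternatives: A-id; non-recursive: T
Introduce A': A -> TA', A' -> -idA' | ε


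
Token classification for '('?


Pattern: delimiter/punctuation
Type: PUNCTUATION


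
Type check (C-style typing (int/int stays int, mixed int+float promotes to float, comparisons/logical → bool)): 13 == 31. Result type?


Operand types: int == int
Rule: comparison yields bool
Result type: bool


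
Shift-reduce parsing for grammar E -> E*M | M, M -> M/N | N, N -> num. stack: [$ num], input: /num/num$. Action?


'num' on top is the handle for N -> num
Action: reduce (N -> num)


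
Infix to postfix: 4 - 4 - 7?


Left to right (same or higher precedence on left)
Postfix: 4 4 - 7 -


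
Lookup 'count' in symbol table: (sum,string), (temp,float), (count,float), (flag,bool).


Lookup 'count' → type float


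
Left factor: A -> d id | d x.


Common prefix: 'd'
Factored: A -> d A', A' -> id | x


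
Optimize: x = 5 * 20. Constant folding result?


5 * 20 = 100 at compile time
Optimized: x = 100


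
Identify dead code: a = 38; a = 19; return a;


first assignment to a is overwritten before any read
Dead: 'a = 38'


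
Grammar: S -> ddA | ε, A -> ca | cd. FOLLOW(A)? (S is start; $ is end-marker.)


$ ∈ FOLLOW(S). For each A -> αBβ: add FIRST(β)\{ε} to FOLLOW(B); if β nullable, add FOLLOW(A).
FOLLOW(A) = {$}


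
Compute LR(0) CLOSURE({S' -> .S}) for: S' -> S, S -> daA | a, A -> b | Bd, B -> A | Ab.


Start: S' -> .S
For each item with dot before a nonterminal B, add B -> .γ for every B-production
Closure: [S' -> .S, S -> .daA, S -> .a]


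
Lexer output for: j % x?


Scan left to right, longest-match per lexeme
Tokens: ID(j), OP(%), ID(x)


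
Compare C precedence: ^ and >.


'>' is relational (level 7); '^' is bitwise XOR (level 4)
Higher level binds tighter
'>' has higher precedence than '^'


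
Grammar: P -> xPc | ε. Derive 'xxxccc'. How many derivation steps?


Derivation: P => xPc => xxPcc => xxxPccc => xxxccc
Steps: 4


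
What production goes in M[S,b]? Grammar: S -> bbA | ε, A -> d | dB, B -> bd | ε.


For [S, b]: 'b' ∈ FIRST(bbA)
Entry: S -> bbA


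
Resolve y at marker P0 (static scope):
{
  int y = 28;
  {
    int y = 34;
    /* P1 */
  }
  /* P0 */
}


y declared in the same block as P0
y = 28


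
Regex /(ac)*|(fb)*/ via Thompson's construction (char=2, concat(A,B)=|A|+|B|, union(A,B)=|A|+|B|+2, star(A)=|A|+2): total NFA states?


Syntax tree has 4 char leaf(s), 1 union(s), 2 star(s)
chars contribute 4×2 = 8; each union adds +2; each star adds +2
Total: 8 + 2 + 4 = 14 states


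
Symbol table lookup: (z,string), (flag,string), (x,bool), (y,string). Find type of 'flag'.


Lookup 'flag' → type string


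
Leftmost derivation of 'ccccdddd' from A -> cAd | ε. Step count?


Derivation: A => cAd => ccAdd => cccAddd => ccccAdddd => ccccdddd
Steps: 5


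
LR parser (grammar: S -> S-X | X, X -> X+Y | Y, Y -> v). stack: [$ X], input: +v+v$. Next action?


shift '+' to continue X -> X+Y
Action: shift


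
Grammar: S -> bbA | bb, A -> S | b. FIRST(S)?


Per alternative of S: FIRST(bbA) = {b}; FIRST(bb) = {b}
FIRST(S) = {b}


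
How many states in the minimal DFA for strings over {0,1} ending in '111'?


Track the longest suffix of input matching a prefix of '111': 4 classes (prefixes of length 0..3)
Minimal DFA: 4 states


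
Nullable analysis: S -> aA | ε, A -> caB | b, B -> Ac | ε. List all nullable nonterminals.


A nonterminal is nullable iff some alternative derives ε (directly, or every symbol in it is nullable)
Nullable: {B, S}


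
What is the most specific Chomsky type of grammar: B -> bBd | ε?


Single nonterminal LHS, but b^n d^n is not regular
Classification: Type 2 (Context-Free)


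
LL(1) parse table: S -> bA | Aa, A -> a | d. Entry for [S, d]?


For [S, d]: 'd' ∈ FIRST(Aa)
Entry: S -> Aa


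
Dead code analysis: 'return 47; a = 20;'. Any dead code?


statement follows a return and is unreachable
Dead: 'a = 20'


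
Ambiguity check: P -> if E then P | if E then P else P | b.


dangling else: 'if E then if E then b else b' parses two ways
Ambiguous


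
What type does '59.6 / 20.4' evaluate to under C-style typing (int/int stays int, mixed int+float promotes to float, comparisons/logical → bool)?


Operand types: float / float
Rule: mixed int/float promotes to float; int/int stays int
Result type: float


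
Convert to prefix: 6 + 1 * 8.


'*' binds tighter: tree is (+ 6 (* 1 8))
Prefix: + 6 * 1 8


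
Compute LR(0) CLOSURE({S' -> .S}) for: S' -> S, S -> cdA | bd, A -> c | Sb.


Start: S' -> .S
For each item with dot before a nonterminal B, add B -> .γ for every B-production
Closure: [S' -> .S, S -> .cdA, S -> .bd]


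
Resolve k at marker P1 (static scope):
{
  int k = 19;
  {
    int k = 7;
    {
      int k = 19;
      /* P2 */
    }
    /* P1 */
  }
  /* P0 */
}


k declared in the same block as P1
k = 7


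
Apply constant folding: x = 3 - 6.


3 - 6 = -3 at compile time
Optimized: x = -3


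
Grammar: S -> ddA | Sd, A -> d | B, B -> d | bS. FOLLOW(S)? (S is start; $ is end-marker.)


$ ∈ FOLLOW(S). For each A -> αBβ: add FIRST(β)\{ε} to FOLLOW(B); if β nullable, add FOLLOW(A).
FOLLOW(S) = {$, d}


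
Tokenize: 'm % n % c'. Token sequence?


Scan left to right, longest-match per lexeme
Tokens: ID(m), OP(%), ID(n), OP(%), ID(c)


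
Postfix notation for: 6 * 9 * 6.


Left to right (same or higher precedence on left)
Postfix: 6 9 * 6 *


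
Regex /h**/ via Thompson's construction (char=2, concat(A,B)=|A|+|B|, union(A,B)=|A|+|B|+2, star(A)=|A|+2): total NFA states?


Syntax tree has 1 char leaf(s), 0 union(s), 2 star(s)
chars contribute 1×2 = 2; each union adds +2; each star adds +2
Total: 2 + 0 + 4 = 6 states


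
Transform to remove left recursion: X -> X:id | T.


Left-recursive alternatives: X:id; non-recursive: T
Introduce X': X -> TX', X' -> :idX' | ε


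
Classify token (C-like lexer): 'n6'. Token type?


Pattern: letter/underscore followed by alphanumerics, not a keyword
Type: IDENTIFIER


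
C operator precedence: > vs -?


'-' is additive (level 9); '>' is relational (level 7)
Higher level binds tighter
'-' has higher precedence than '>'


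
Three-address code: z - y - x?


Break into single-operator statements:
t1 = z - y
t2 = t1 - x


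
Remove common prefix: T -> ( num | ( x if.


Common prefix: '('
Factored: T -> ( T', T' -> num | x if


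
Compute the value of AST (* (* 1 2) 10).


Evaluate inner: (* 1 2) = 2
Evaluate root: (* 2 10) = 20
Result: 20


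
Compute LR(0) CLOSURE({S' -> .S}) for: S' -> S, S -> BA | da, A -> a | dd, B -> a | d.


Start: S' -> .S
For each item with dot before a nonterminal B, add B -> .γ for every B-production
Closure: [S' -> .S, S -> .BA, S -> .da, B -> .a, B -> .d]


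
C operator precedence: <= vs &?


'<=' is relational (level 7); '&' is bitwise AND (level 5)
Higher level binds tighter
'<=' has higher precedence than '&'


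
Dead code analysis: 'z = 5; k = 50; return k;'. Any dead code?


z is assigned but never read
Dead: 'z = 5'


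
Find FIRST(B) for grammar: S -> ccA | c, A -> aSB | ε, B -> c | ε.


Per alternative of B: FIRST(c) = {c}; FIRST(ε) = {ε}
FIRST(B) = {c, ε}


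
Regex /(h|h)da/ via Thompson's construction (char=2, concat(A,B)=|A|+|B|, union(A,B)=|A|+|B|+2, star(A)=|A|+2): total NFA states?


Syntax tree has 4 char leaf(s), 1 union(s), 0 star(s)
chars contribute 4×2 = 8; each union adds +2; each star adds +2
Total: 8 + 2 + 0 = 10 states


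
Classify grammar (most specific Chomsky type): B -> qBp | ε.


Single nonterminal LHS, but q^n p^n is not regular
Classification: Type 2 (Context-Free)


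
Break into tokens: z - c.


Scan left to right, longest-match per lexeme
Tokens: ID(z), OP(-), ID(c)


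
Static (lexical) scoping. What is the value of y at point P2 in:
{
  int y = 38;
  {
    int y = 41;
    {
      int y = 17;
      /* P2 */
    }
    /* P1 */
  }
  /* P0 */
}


y declared in the same block as P2
y = 17


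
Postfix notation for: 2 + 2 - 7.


Left to right (same or higher precedence on left)
Postfix: 2 2 + 7 -


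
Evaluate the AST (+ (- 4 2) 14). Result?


Evaluate inner: (- 4 2) = 2
Evaluate root: (+ 2 14) = 16
Result: 16


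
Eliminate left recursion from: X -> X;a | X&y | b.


Left-recursive alternatives: X;a, X&y; non-recursive: b
Introduce X': X -> bX', X' -> ;aX' | &yX' | ε


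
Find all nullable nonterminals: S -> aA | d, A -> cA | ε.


A nonterminal is nullable iff some alternative derives ε (directly, or every symbol in it is nullable)
Nullable: {A}


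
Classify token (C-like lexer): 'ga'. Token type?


Pattern: letter/underscore followed by alphanumerics, not a keyword
Type: IDENTIFIER


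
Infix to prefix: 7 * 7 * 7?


left-to-right (same/higher precedence on left): tree is (* (* 7 7) 7)
Prefix: * * 7 7 7


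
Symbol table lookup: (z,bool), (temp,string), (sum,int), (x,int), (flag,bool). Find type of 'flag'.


Lookup 'flag' → type bool


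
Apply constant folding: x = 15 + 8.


15 + 8 = 23 at compile time
Optimized: x = 23


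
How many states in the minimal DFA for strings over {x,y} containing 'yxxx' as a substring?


KMP-style automaton: 4 progress states + 1 absorbing accept = 5
Minimal DFA: 5 states


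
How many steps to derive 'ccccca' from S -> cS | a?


Derivation: S => cS => ccS => cccS => ccccS => cccccS => ccccca
Steps: 6


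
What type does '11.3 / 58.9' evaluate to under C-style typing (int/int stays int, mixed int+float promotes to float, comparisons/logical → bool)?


Operand types: float / float
Rule: mixed int/float promotes to float; int/int stays int
Result type: float


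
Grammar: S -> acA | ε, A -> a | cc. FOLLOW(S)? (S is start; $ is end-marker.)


$ ∈ FOLLOW(S). For each A -> αBβ: add FIRST(β)\{ε} to FOLLOW(B); if β nullable, add FOLLOW(A).
FOLLOW(S) = {$}


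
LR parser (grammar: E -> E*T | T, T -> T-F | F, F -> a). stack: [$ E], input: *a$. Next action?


shift '*' to continue E -> E*T
Action: shift


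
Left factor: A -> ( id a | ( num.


Common prefix: '('
Factored: A -> ( A', A' -> id a | num


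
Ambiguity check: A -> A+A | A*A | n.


'n+n*n' has two parse trees (no precedence encoded between + and *)
Ambiguous


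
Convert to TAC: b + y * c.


Break into single-operator statements:
t1 = y * c
t2 = b + t1


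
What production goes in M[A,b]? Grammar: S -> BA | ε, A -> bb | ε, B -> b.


For [A, b]: 'b' ∈ FIRST(bb)
Entry: A -> bb


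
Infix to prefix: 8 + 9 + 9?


left-to-right (same/higher precedence on left): tree is (+ (+ 8 9) 9)
Prefix: + + 8 9 9


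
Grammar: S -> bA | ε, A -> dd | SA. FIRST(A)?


Per alternative of A: FIRST(dd) = {d}; FIRST(SA) = {b, d}
FIRST(A) = {b, d}


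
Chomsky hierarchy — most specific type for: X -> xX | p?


Right-linear: every RHS is a terminal or a terminal followed by one nonterminal
Classification: Type 3 (Regular)


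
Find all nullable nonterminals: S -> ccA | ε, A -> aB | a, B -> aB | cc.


A nonterminal is nullable iff some alternative derives ε (directly, or every symbol in it is nullable)
Nullable: {S}


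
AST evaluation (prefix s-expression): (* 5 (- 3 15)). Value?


Evaluate inner: (- 3 15) = -12
Evaluate root: (* 5 -12) = -60
Result: -60


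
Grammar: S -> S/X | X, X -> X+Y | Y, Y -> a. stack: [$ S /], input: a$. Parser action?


no handle ('S/' is not any RHS); shift 'a'
Action: shift


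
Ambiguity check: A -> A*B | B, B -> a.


precedence layered via separate nonterminal B: deterministic
Unambiguous


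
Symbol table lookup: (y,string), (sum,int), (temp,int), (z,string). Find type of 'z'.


Lookup 'z' → type string


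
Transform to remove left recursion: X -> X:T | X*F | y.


Left-recursive alternatives: X:T, X*F; non-recursive: y
Introduce X': X -> yX', X' -> :TX' | *FX' | ε


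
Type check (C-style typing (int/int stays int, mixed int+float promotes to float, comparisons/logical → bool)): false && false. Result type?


Operand types: bool && bool
Rule: logical operators take bool operands and yield bool
Result type: bool


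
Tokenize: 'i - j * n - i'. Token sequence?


Scan left to right, longest-match per lexeme
Tokens: ID(i), OP(-), ID(j), OP(*), ID(n), OP(-), ID(i)


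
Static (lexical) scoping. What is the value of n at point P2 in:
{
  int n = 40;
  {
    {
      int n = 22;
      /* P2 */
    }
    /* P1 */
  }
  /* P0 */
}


n declared in the same block as P2
n = 22


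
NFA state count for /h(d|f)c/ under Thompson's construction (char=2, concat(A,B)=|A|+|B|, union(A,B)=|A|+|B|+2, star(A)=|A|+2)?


Syntax tree has 4 char leaf(s), 1 union(s), 0 star(s)
chars contribute 4×2 = 8; each union adds +2; each star adds +2
Total: 8 + 2 + 0 = 10 states


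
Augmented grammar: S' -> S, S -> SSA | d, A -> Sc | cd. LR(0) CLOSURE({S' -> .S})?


Start: S' -> .S
For each item with dot before a nonterminal B, add B -> .γ for every B-production
Closure: [S' -> .S, S -> .SSA, S -> .d]


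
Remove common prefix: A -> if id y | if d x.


Common prefix: 'if'
Factored: A -> if A', A' -> id y | d x


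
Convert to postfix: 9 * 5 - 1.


Left to right (same or higher precedence on left)
Postfix: 9 5 * 1 -


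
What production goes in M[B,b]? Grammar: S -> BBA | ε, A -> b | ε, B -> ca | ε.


For [B, b]: ε is nullable and 'b' ∈ FOLLOW(B)
Entry: B -> ε


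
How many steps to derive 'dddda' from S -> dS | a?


Derivation: S => dS => ddS => dddS => ddddS => dddda
Steps: 5


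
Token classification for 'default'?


Pattern: reserved word
Type: KEYWORD


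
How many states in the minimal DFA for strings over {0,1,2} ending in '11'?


Track the longest suffix of input matching a prefix of '11': 3 classes (prefixes of length 0..2)
Minimal DFA: 3 states


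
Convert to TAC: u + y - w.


Break into single-operator statements:
t1 = u + y
t2 = t1 - w


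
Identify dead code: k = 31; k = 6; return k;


first assignment to k is overwritten before any read
Dead: 'k = 31'


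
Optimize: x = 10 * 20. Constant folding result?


10 * 20 = 200 at compile time
Optimized: x = 200


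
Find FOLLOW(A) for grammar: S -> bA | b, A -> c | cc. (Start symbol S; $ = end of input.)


$ ∈ FOLLOW(S). For each A -> αBβ: add FIRST(β)\{ε} to FOLLOW(B); if β nullable, add FOLLOW(A).
FOLLOW(A) = {$}


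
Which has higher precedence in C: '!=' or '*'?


'*' is multiplicative (level 10); '!=' is equality (level 6)
Higher level binds tighter
'*' has higher precedence than '!='


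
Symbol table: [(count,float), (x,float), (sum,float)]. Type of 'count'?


Lookup 'count' → type float


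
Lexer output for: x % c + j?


Scan left to right, longest-match per lexeme
Tokens: ID(x), OP(%), ID(c), OP(+), ID(j)


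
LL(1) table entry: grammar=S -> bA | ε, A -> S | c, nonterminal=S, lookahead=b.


For [S, b]: 'b' ∈ FIRST(bA)
Entry: S -> bA


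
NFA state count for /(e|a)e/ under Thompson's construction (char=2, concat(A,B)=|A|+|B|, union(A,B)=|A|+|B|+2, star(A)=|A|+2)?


Syntax tree has 3 char leaf(s), 1 union(s), 0 star(s)
chars contribute 3×2 = 6; each union adds +2; each star adds +2
Total: 6 + 2 + 0 = 8 states


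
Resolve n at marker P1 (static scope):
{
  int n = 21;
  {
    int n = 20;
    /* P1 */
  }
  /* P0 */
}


n declared in the same block as P1
n = 20


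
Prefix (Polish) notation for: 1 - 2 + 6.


left-to-right (same/higher precedence on left): tree is (+ (- 1 2) 6)
Prefix: + - 1 2 6


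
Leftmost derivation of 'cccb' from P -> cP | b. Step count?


Derivation: P => cP => ccP => cccP => cccb
Steps: 4


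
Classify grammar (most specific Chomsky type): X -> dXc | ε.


Single nonterminal LHS, but d^n c^n is not regular
Classification: Type 2 (Context-Free)


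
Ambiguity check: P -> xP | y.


right-linear, alternatives start with distinct terminals 'x' vs 'y': unique leftmost derivation
Unambiguous


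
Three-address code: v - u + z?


Break into single-operator statements:
t1 = v - u
t2 = t1 + z


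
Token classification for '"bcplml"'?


Pattern: double-quoted sequence
Type: STRING_LITERAL


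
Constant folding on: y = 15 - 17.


15 - 17 = -2 at compile time
Optimized: y = -2


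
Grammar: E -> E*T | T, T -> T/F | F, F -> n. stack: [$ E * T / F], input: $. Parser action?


handle 'T/F' on top
Action: reduce (T -> T/F)


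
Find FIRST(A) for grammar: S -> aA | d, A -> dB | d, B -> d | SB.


Per alternative of A: FIRST(dB) = {d}; FIRST(d) = {d}
FIRST(A) = {d}


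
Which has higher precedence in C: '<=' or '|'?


'<=' is relational (level 7); '|' is bitwise OR (level 3)
Higher level binds tighter
'<=' has higher precedence than '|'


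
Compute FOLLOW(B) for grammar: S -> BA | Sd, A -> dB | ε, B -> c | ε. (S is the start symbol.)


$ ∈ FOLLOW(S). For each A -> αBβ: add FIRST(β)\{ε} to FOLLOW(B); if β nullable, add FOLLOW(A).
FOLLOW(B) = {$, d}


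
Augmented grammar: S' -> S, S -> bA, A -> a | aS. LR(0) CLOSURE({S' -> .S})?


Start: S' -> .S
For each item with dot before a nonterminal B, add B -> .γ for every B-production
Closure: [S' -> .S, S -> .bA]


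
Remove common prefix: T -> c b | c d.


Common prefix: 'c'
Factored: T -> c T', T' -> b | d


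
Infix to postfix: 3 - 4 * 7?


* has higher precedence, evaluate 4*7 first
Postfix: 3 4 7 * -


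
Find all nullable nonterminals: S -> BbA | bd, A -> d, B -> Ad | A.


A nonterminal is nullable iff some alternative derives ε (directly, or every symbol in it is nullable)
Nullable: {}


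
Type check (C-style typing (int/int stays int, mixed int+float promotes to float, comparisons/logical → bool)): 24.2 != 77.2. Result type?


Operand types: float != float
Rule: comparison yields bool
Result type: bool


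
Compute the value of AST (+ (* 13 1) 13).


Evaluate inner: (* 13 1) = 13
Evaluate root: (+ 13 13) = 26
Result: 26


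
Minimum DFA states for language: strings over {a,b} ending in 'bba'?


Track the longest suffix of input matching a prefix of 'bba': 4 classes (prefixes of length 0..3)
Minimal DFA: 4 states


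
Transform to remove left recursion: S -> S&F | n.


Left-recursive alternatives: S&F; non-recursive: n
Introduce S': S -> nS', S' -> &FS' | ε


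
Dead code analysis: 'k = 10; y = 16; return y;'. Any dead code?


k is assigned but never read
Dead: 'k = 10'


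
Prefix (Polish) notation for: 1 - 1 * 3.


'*' binds tighter: tree is (- 1 (* 1 3))
Prefix: - 1 * 1 3


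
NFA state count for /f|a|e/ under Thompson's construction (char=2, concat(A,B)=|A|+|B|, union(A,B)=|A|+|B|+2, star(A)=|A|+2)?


Syntax tree has 3 char leaf(s), 2 union(s), 0 star(s)
chars contribute 3×2 = 6; each union adds +2; each star adds +2
Total: 6 + 4 + 0 = 10 states


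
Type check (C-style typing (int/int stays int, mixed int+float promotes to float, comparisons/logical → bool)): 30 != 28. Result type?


Operand types: int != int
Rule: comparison yields bool
Result type: bool


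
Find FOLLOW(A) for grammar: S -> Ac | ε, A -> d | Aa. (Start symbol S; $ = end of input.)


$ ∈ FOLLOW(S). For each A -> αBβ: add FIRST(β)\{ε} to FOLLOW(B); if β nullable, add FOLLOW(A).
FOLLOW(A) = {a, c}


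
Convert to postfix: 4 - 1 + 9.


Left to right (same or higher precedence on left)
Postfix: 4 1 - 9 +


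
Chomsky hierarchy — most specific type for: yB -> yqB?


LHS has context (more than one symbol) and |LHS| ≤ |RHS|
Classification: Type 1 (Context-Sensitive)


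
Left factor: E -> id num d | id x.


Common prefix: 'id'
Factored: E -> id E', E' -> num d | x


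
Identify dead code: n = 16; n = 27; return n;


first assignment to n is overwritten before any read
Dead: 'n = 16'


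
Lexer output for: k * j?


Scan left to right, longest-match per lexeme
Tokens: ID(k), OP(*), ID(j)


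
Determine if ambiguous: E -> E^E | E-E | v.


'v^v-v' has two parse trees (no precedence encoded between ^ and -)
Ambiguous


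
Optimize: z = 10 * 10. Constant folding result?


10 * 10 = 100 at compile time
Optimized: z = 100


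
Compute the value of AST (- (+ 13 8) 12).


Evaluate inner: (+ 13 8) = 21
Evaluate root: (- 21 12) = 9
Result: 9


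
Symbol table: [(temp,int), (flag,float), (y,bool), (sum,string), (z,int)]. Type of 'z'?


Lookup 'z' → type int


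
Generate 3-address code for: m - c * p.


Break into single-operator statements:
t1 = c * p
t2 = m - t1


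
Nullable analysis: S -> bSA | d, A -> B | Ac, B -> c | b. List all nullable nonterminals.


A nonterminal is nullable iff some alternative derives ε (directly, or every symbol in it is nullable)
Nullable: {}


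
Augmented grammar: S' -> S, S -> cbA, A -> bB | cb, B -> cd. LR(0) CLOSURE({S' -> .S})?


Start: S' -> .S
For each item with dot before a nonterminal B, add B -> .γ for every B-production
Closure: [S' -> .S, S -> .cbA]


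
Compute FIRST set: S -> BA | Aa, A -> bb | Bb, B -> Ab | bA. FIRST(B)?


Per alternative of B: FIRST(Ab) = {b}; FIRST(bA) = {b}
FIRST(B) = {b}


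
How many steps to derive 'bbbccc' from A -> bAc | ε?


Derivation: A => bAc => bbAcc => bbbAccc => bbbccc
Steps: 4


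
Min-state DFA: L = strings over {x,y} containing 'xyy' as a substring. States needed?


KMP-style automaton: 3 progress states + 1 absorbing accept = 4
Minimal DFA: 4 states


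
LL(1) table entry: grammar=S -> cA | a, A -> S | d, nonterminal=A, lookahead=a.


For [A, a]: 'a' ∈ FIRST(S)
Entry: A -> S


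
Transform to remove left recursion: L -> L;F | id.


Left-recursive alternatives: L;F; non-recursive: id
Introduce L': L -> idL', L' -> ;FL' | ε


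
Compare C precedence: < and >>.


'>>' is shift (level 8); '<' is relational (level 7)
Higher level binds tighter
'>>' has higher precedence than '<'


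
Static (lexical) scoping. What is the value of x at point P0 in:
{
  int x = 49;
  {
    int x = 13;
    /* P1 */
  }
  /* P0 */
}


x declared in the same block as P0
x = 49


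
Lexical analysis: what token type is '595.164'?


Pattern: digits with a decimal point
Type: FLOAT_LITERAL


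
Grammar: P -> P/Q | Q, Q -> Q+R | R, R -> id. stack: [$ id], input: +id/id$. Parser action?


'id' on top is the handle for R -> id
Action: reduce (R -> id)


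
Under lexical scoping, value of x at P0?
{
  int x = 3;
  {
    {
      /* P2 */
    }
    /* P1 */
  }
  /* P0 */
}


x declared in the same block as P0
x = 3


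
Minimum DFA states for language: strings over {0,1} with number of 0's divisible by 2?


Track (count of 0) mod 2: states 0..1, accept at 0
Minimal DFA: 2 states


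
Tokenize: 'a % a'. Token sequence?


Scan left to right, longest-match per lexeme
Tokens: ID(a), OP(%), ID(a)


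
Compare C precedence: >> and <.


'>>' is shift (level 8); '<' is relational (level 7)
Higher level binds tighter
'>>' has higher precedence than '<'


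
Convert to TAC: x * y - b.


Break into single-operator statements:
t1 = x * y
t2 = t1 - b


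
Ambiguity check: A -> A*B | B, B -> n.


precedence layered via separate nonterminal B: deterministic
Unambiguous


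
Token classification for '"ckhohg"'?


Pattern: double-quoted sequence
Type: STRING_LITERAL


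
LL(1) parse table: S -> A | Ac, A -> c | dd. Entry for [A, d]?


For [A, d]: 'd' ∈ FIRST(dd)
Entry: A -> dd


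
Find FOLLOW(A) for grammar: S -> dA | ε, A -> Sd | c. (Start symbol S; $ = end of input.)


$ ∈ FOLLOW(S). For each A -> αBβ: add FIRST(β)\{ε} to FOLLOW(B); if β nullable, add FOLLOW(A).
FOLLOW(A) = {$, d}


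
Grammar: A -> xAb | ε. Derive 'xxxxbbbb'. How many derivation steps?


Derivation: A => xAb => xxAbb => xxxAbbb => xxxxAbbbb => xxxxbbbb
Steps: 5


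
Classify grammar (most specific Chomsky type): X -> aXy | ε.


Single nonterminal LHS, but a^n y^n is not regular
Classification: Type 2 (Context-Free)


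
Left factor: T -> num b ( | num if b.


Common prefix: 'num'
Factored: T -> num T', T' -> b ( | if b


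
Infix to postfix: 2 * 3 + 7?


Left to right (same or higher precedence on left)
Postfix: 2 3 * 7 +


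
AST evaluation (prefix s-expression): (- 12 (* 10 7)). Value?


Evaluate inner: (* 10 7) = 70
Evaluate root: (- 12 70) = -58
Result: -58


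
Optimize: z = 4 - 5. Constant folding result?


4 - 5 = -1 at compile time
Optimized: z = -1


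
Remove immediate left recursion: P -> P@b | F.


Left-recursive alternatives: P@b; non-recursive: F
Introduce P': P -> FP', P' -> @bP' | ε


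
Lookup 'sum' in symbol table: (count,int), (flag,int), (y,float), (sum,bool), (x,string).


Lookup 'sum' → type bool


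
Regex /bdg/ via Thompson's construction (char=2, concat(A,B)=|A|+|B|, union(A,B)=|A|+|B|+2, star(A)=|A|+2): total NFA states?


Syntax tree has 3 char leaf(s), 0 union(s), 0 star(s)
chars contribute 3×2 = 6; each union adds +2; each star adds +2
Total: 6 + 0 + 0 = 6 states


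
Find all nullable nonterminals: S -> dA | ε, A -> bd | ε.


A nonterminal is nullable iff some alternative derives ε (directly, or every symbol in it is nullable)
Nullable: {A, S}


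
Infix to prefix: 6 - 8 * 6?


'*' binds tighter: tree is (- 6 (* 8 6))
Prefix: - 6 * 8 6


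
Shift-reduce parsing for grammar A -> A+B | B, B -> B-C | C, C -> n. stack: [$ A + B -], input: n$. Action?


no handle; shift 'n'
Action: shift
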